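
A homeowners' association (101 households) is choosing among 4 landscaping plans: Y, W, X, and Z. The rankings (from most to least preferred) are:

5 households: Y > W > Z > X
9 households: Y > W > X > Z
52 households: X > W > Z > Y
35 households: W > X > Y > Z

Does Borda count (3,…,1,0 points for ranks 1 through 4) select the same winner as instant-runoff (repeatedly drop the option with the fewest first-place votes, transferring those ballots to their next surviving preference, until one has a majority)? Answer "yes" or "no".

no

Borda — scores: Y 77, W 237, X 235, Z 57. Winner: W.
Instant-runoff — R1 Y 14, W 35, X 52, Z 0 (X winner). Winner: X.
The two methods disagree.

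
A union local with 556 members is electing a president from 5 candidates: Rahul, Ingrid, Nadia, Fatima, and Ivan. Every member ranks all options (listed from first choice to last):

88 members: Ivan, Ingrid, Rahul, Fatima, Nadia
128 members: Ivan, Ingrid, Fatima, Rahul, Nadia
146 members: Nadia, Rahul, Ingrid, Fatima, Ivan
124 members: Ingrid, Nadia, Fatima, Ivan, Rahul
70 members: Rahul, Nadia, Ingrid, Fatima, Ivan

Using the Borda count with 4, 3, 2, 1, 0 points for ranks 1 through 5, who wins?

Rahul: 88·2 + 128·1 + 146·3 + 124·0 + 70·4 = 1022
Ingrid: 88·3 + 128·3 + 146·2 + 124·4 + 70·2 = 1576
Nadia: 88·0 + 128·0 + 146·4 + 124·3 + 70·3 = 1166
Fatima: 88·1 + 128·2 + 146·1 + 124·2 + 70·1 = 808
Ivan: 88·4 + 128·4 + 146·0 + 124·1 + 70·0 = 988
Ingrid has the highest Borda score (1576).

Ingrid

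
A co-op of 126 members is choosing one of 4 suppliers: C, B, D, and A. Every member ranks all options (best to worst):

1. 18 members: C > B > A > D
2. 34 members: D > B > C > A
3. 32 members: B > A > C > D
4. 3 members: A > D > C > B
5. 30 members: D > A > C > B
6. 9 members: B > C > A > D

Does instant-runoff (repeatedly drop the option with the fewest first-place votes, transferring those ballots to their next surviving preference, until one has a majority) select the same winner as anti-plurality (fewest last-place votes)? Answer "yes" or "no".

Instant-runoff — R1 C 18, B 41, D 64, A 3 (D winner). Winner: D.
Anti-plurality — last-place votes: C 0, B 33, D 59, A 34. Winner: C.
The two methods disagree.

no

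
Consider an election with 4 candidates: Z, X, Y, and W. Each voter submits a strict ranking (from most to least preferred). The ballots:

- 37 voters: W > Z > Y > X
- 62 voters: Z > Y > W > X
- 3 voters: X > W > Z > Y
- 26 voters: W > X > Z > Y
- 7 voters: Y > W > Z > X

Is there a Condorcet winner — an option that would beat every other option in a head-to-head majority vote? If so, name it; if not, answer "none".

Checking pairwise contests:
W beats Z 73–62.
Z beats X 106–29.
Z beats Y 128–7.
Y beats W 69–66.
Every option loses at least one head-to-head, so there is no Condorcet winner.

none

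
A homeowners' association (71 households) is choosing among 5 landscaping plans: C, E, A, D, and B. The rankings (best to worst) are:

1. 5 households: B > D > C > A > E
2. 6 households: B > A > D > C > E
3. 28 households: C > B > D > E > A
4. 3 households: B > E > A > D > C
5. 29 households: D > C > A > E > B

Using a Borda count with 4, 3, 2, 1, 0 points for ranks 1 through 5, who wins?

C: 5·2 + 6·1 + 28·4 + 3·0 + 29·3 = 215
E: 5·0 + 6·0 + 28·1 + 3·3 + 29·1 = 66
A: 5·1 + 6·3 + 28·0 + 3·2 + 29·2 = 87
D: 5·3 + 6·2 + 28·2 + 3·1 + 29·4 = 202
B: 5·4 + 6·4 + 28·3 + 3·4 + 29·0 = 140
C has the highest Borda score (215).

C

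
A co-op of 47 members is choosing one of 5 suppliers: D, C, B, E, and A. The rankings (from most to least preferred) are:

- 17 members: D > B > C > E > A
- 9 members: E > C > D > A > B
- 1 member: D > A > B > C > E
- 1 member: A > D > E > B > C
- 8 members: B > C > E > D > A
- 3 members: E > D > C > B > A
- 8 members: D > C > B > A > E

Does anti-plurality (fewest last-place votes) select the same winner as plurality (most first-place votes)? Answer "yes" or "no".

Anti-plurality — last-place votes: D 0, C 1, B 9, E 9, A 28. Winner: D.
Plurality — first-place votes: D 26, C 0, B 8, E 12, A 1. Winner: D.
The two methods agree.

yes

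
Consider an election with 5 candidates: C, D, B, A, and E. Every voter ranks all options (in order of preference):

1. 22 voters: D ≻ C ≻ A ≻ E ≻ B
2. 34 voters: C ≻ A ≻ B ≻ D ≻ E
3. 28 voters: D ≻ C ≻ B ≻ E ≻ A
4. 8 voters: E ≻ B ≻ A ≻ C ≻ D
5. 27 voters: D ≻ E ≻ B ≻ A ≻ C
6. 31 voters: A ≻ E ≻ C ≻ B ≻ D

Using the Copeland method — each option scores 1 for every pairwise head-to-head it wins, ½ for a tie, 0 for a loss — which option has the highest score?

C: beats B, A, and E; loses to D → score 3.
D: beats C, B, A, and E → score 4.
B: loses to C, D, A, and E → score 0.
A: beats B and E; loses to C and D → score 2.
E: beats B; loses to C, D, and A → score 1.
D has the best pairwise record.

D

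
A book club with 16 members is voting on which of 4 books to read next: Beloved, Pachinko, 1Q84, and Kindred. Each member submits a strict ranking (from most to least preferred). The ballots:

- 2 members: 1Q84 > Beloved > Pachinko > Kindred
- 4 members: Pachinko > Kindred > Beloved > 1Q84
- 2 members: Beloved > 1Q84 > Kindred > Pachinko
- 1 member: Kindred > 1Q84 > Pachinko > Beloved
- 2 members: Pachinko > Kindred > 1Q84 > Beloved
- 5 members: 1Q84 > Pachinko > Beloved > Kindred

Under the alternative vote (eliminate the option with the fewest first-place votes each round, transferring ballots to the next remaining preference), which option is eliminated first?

Kindred

Round 1: Beloved 2, Pachinko 6, 1Q84 7, Kindred 1. Eliminate Kindred.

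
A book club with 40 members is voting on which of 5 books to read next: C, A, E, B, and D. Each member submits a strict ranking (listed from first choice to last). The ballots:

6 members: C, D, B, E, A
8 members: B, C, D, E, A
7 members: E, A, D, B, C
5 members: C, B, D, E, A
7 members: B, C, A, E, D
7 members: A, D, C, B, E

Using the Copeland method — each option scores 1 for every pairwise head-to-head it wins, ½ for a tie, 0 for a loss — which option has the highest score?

B

C: beats A, E, and D; loses to B → score 3.
A: beats D; loses to C, E, and B → score 1.
E: beats A; loses to C, B, and D → score 1.
B: beats C, A, and E; ties D → score 3.5.
D: beats E; ties B; loses to C and A → score 1.5.
B has the best pairwise record.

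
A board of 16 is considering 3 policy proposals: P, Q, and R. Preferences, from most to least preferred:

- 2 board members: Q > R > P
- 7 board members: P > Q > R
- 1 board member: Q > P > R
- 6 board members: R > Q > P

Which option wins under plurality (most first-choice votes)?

First-place votes: P 7, Q 3, R 6.
P has the most first-place votes.

P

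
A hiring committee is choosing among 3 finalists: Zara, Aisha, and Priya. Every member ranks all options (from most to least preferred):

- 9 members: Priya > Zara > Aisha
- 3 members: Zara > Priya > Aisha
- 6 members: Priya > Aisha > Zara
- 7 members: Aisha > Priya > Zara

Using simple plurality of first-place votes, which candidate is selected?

First-place votes: Zara 3, Aisha 7, Priya 15.
Priya has the most first-place votes.

Priya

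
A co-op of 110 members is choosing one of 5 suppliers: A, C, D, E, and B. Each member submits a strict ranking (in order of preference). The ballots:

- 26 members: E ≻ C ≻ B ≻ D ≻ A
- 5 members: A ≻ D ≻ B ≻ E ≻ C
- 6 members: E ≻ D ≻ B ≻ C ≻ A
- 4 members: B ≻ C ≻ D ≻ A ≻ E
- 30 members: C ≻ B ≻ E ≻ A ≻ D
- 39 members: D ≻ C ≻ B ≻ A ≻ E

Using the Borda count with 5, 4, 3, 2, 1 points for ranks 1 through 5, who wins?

C

A: 26·1 + 5·5 + 6·1 + 4·2 + 30·2 + 39·2 = 203
C: 26·4 + 5·1 + 6·2 + 4·4 + 30·5 + 39·4 = 443
D: 26·2 + 5·4 + 6·4 + 4·3 + 30·1 + 39·5 = 333
E: 26·5 + 5·2 + 6·5 + 4·1 + 30·3 + 39·1 = 303
B: 26·3 + 5·3 + 6·3 + 4·5 + 30·4 + 39·3 = 368
C has the highest Borda score (443).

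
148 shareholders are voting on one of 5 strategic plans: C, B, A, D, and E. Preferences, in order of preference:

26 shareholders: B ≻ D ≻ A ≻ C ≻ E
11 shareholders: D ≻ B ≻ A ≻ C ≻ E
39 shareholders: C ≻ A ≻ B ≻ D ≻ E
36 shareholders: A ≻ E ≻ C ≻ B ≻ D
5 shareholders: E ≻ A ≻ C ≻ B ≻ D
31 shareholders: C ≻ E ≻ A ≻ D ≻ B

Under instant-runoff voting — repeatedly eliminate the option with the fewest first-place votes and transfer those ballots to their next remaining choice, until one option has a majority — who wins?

A

Round 1: C 70, B 26, A 36, D 11, E 5. Eliminate E.
Round 2: C 70, B 26, A 41, D 11. Eliminate D.
Round 3: C 70, B 37, A 41. Eliminate B.
Round 4: C 70, A 78. A has a majority.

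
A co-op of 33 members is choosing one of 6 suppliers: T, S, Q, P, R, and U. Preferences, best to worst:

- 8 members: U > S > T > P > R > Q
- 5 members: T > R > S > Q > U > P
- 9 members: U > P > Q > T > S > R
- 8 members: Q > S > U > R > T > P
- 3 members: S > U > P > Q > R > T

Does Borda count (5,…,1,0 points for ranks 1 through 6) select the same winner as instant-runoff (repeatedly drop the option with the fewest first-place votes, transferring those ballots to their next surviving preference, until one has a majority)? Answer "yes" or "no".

Borda — scores: T 75, S 103, Q 83, P 61, R 47, U 126. Winner: U.
Instant-runoff — R1 T 5, S 3, Q 8, P 0, R 0, U 17 (U winner). Winner: U.
The two methods agree.

yes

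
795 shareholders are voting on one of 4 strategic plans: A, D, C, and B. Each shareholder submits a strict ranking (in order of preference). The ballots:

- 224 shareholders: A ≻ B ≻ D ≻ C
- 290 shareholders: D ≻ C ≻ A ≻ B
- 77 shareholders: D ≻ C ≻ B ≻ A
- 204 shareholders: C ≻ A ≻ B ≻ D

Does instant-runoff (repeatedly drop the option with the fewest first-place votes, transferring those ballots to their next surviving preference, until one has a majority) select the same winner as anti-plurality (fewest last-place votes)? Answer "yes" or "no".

Instant-runoff — R1 A 224, D 367, C 204, B 0 (B out); R2 A 224, D 367, C 204 (C out); R3 A 428, D 367 (A winner). Winner: A.
Anti-plurality — last-place votes: A 77, D 204, C 224, B 290. Winner: A.
The two methods agree.

yes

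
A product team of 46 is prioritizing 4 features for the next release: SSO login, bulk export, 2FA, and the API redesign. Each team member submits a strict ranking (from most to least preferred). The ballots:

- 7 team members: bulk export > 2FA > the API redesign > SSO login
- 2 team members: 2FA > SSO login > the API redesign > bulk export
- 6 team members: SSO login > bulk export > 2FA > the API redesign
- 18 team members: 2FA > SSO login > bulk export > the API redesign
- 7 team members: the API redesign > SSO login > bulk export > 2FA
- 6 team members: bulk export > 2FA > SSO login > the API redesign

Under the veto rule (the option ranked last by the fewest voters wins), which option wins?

Last-place votes: SSO login 7, bulk export 2, 2FA 7, the API redesign 30.
bulk export is ranked last by the fewest voters, so bulk export wins.

bulk export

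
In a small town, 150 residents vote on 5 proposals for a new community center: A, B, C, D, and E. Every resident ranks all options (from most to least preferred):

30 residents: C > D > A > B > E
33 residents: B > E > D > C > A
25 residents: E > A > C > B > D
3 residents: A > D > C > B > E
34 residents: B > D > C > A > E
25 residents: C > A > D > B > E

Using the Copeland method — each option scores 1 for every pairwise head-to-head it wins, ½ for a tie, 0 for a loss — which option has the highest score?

A: beats B and E; loses to C and D → score 2.
B: beats D and E; loses to A and C → score 2.
C: beats A, B, D, and E → score 4.
D: beats A and E; loses to B and C → score 2.
E: loses to A, B, C, and D → score 0.
C has the best pairwise record.

C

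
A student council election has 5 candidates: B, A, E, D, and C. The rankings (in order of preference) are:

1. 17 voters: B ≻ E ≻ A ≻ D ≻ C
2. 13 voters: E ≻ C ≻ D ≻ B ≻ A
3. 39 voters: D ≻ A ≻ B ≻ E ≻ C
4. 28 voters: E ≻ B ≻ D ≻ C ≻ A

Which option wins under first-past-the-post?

First-place votes: B 17, A 0, E 41, D 39, C 0.
E has the most first-place votes.

E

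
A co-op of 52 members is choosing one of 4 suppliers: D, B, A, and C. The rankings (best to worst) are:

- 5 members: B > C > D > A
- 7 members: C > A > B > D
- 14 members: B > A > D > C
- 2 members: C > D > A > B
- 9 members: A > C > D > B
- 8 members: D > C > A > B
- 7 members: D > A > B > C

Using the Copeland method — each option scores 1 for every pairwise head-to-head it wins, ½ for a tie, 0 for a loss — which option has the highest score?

A

D: beats C; ties B; loses to A → score 1.5.
B: ties D and C; loses to A → score 1.
A: beats D, B, and C → score 3.
C: ties B; loses to D and A → score 0.5.
A has the best pairwise record.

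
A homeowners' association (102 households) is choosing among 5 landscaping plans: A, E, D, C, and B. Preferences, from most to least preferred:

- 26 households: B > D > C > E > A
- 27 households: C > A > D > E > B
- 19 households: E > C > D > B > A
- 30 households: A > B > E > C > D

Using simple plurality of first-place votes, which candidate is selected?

First-place votes: A 30, E 19, D 0, C 27, B 26.
A has the most first-place votes.

A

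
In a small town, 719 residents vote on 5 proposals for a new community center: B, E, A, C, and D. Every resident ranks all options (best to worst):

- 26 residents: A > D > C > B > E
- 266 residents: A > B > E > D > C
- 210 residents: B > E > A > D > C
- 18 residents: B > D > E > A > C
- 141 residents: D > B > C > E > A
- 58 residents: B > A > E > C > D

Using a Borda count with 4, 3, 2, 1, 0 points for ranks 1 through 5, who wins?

B: 26·1 + 266·3 + 210·4 + 18·4 + 141·3 + 58·4 = 2391
E: 26·0 + 266·2 + 210·3 + 18·2 + 141·1 + 58·2 = 1455
A: 26·4 + 266·4 + 210·2 + 18·1 + 141·0 + 58·3 = 1780
C: 26·2 + 266·0 + 210·0 + 18·0 + 141·2 + 58·1 = 392
D: 26·3 + 266·1 + 210·1 + 18·3 + 141·4 + 58·0 = 1172
B has the highest Borda score (2391).

B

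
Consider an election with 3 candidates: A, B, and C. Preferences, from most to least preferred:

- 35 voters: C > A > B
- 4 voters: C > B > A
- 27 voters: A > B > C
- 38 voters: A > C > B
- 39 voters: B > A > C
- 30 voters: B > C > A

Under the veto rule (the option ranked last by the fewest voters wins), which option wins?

Last-place votes: A 34, B 73, C 66.
A is ranked last by the fewest voters, so A wins.

A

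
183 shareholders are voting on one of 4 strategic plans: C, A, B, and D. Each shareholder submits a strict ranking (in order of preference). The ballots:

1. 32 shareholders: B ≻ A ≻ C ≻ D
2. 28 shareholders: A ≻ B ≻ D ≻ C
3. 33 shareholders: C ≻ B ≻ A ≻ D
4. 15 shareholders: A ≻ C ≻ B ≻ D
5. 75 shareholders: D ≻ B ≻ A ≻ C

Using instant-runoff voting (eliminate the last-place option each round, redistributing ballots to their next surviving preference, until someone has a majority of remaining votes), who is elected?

A

Round 1: C 33, A 43, B 32, D 75. Eliminate B.
Round 2: C 33, A 75, D 75. Eliminate C.
Round 3: A 108, D 75. A has a majority.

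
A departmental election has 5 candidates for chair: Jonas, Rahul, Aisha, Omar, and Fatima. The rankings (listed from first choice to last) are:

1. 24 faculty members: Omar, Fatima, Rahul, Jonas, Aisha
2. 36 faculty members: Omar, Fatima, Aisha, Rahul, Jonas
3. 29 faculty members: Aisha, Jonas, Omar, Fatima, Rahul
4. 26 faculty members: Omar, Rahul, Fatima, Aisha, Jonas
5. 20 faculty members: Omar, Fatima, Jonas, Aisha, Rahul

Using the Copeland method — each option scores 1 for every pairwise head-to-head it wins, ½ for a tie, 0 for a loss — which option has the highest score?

Jonas: loses to Rahul, Aisha, Omar, and Fatima → score 0.
Rahul: beats Jonas; loses to Aisha, Omar, and Fatima → score 1.
Aisha: beats Jonas and Rahul; loses to Omar and Fatima → score 2.
Omar: beats Jonas, Rahul, Aisha, and Fatima → score 4.
Fatima: beats Jonas, Rahul, and Aisha; loses to Omar → score 3.
Omar has the best pairwise record.

Omar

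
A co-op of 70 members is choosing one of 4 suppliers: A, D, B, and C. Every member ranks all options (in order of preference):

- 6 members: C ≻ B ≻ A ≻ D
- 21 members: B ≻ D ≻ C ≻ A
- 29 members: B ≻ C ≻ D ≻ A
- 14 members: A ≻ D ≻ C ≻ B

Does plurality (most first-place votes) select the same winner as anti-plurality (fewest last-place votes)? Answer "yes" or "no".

no

Plurality — first-place votes: A 14, D 0, B 50, C 6. Winner: B.
Anti-plurality — last-place votes: A 50, D 6, B 14, C 0. Winner: C.
The two methods disagree.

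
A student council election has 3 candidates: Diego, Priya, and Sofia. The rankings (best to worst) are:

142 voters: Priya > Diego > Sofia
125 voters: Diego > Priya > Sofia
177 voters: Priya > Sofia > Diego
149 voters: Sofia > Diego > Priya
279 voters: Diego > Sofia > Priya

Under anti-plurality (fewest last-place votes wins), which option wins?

Last-place votes: Diego 177, Priya 428, Sofia 267.
Diego is ranked last by the fewest voters, so Diego wins.

Diego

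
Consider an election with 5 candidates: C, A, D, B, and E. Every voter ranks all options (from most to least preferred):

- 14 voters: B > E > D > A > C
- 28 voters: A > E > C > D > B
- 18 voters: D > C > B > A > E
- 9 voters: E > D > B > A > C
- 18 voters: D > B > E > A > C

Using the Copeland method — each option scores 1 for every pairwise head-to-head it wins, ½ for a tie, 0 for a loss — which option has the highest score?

C: beats B; loses to A, D, and E → score 1.
A: beats C and E; loses to D and B → score 2.
D: beats C, A, and B; loses to E → score 3.
B: beats A and E; loses to C and D → score 2.
E: beats C and D; loses to A and B → score 2.
D has the best pairwise record.

D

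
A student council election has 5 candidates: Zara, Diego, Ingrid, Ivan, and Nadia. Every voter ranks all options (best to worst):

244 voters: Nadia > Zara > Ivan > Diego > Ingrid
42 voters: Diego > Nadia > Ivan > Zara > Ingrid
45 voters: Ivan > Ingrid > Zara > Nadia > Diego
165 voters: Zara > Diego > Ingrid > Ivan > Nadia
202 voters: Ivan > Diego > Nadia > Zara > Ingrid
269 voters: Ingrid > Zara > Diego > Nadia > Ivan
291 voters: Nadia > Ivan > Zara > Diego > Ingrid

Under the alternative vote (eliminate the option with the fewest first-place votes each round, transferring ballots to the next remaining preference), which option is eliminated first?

Diego

Round 1: Zara 165, Diego 42, Ingrid 269, Ivan 247, Nadia 535. Eliminate Diego.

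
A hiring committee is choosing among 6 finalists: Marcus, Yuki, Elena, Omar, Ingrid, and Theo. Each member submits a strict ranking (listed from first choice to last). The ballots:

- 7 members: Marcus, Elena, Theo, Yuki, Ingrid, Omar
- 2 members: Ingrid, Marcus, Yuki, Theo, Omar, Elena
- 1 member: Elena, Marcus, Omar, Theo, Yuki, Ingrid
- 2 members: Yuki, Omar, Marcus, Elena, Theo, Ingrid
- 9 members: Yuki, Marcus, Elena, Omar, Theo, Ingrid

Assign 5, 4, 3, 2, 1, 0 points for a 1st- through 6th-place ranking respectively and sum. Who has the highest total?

Marcus: 7·5 + 2·4 + 1·4 + 2·3 + 9·4 = 89
Yuki: 7·2 + 2·3 + 1·1 + 2·5 + 9·5 = 76
Elena: 7·4 + 2·0 + 1·5 + 2·2 + 9·3 = 64
Omar: 7·0 + 2·1 + 1·3 + 2·4 + 9·2 = 31
Ingrid: 7·1 + 2·5 + 1·0 + 2·0 + 9·0 = 17
Theo: 7·3 + 2·2 + 1·2 + 2·1 + 9·1 = 38
Marcus has the highest Borda score (89).

Marcus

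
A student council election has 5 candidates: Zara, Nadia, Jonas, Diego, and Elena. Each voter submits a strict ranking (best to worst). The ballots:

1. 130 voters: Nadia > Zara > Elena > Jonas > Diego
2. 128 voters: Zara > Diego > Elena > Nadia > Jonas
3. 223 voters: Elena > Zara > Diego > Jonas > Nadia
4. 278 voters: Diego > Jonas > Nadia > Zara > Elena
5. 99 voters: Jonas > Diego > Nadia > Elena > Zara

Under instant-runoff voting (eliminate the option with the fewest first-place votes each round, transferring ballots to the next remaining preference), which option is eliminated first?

Jonas

Round 1: Zara 128, Nadia 130, Jonas 99, Diego 278, Elena 223. Eliminate Jonas.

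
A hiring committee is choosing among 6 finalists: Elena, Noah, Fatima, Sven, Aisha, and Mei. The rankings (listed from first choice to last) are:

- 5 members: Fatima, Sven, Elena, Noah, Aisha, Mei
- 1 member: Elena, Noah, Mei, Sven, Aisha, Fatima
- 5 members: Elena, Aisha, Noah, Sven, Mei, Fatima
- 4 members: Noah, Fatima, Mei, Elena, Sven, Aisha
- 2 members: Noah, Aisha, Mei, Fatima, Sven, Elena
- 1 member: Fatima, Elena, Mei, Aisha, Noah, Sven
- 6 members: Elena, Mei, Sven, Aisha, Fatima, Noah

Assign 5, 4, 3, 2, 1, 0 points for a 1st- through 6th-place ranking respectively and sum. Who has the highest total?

Elena

Elena: 5·3 + 1·5 + 5·5 + 4·2 + 2·0 + 1·4 + 6·5 = 87
Noah: 5·2 + 1·4 + 5·3 + 4·5 + 2·5 + 1·1 + 6·0 = 60
Fatima: 5·5 + 1·0 + 5·0 + 4·4 + 2·2 + 1·5 + 6·1 = 56
Sven: 5·4 + 1·2 + 5·2 + 4·1 + 2·1 + 1·0 + 6·3 = 56
Aisha: 5·1 + 1·1 + 5·4 + 4·0 + 2·4 + 1·2 + 6·2 = 48
Mei: 5·0 + 1·3 + 5·1 + 4·3 + 2·3 + 1·3 + 6·4 = 53
Elena has the highest Borda score (87).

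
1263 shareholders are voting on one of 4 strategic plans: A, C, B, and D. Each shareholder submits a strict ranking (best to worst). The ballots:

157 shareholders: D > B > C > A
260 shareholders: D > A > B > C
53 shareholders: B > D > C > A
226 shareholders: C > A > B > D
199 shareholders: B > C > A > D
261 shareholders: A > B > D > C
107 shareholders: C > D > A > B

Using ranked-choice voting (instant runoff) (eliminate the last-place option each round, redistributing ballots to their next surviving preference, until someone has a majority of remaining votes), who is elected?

Round 1: A 261, C 333, B 252, D 417. Eliminate B.
Round 2: A 261, C 532, D 470. Eliminate A.
Round 3: C 532, D 731. D has a majority.

D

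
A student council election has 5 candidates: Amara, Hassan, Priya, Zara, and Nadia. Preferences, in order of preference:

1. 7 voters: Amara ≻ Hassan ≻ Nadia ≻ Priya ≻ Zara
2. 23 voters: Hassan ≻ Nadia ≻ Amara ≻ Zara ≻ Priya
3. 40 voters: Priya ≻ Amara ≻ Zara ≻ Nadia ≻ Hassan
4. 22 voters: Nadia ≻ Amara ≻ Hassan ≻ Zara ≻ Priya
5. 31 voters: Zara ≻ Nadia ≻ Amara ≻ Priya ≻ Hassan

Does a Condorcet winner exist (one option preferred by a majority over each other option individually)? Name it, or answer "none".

Checking pairwise contests:
Nadia beats Amara 76–47.
Amara beats Hassan 100–23.
Amara beats Priya 83–40.
Amara beats Zara 92–31.
Zara beats Nadia 71–52.
Every option loses at least one head-to-head, so there is no Condorcet winner.

none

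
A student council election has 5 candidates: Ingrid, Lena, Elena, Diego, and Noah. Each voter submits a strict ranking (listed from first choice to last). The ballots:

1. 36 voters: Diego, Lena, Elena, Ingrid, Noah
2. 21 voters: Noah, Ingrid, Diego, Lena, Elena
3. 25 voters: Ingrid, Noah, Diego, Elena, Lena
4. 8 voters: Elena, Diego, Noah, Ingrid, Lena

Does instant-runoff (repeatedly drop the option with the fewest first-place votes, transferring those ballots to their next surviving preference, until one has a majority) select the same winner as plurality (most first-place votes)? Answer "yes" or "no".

no

Instant-runoff — R1 Ingrid 25, Lena 0, Elena 8, Diego 36, Noah 21 (Lena out); R2 Ingrid 25, Elena 8, Diego 36, Noah 21 (Elena out); R3 Ingrid 25, Diego 44, Noah 21 (Noah out); R4 Ingrid 46, Diego 44 (Ingrid winner). Winner: Ingrid.
Plurality — first-place votes: Ingrid 25, Lena 0, Elena 8, Diego 36, Noah 21. Winner: Diego.
The two methods disagree.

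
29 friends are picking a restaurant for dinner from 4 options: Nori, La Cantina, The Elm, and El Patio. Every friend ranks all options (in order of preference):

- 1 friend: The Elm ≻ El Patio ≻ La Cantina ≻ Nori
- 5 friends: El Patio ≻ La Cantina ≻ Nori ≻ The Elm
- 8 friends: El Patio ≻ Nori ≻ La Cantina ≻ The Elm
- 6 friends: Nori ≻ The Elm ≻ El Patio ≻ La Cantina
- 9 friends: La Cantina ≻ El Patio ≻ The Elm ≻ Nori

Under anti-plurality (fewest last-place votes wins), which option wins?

Last-place votes: Nori 10, La Cantina 6, The Elm 13, El Patio 0.
El Patio is ranked last by the fewest voters, so El Patio wins.

El Patio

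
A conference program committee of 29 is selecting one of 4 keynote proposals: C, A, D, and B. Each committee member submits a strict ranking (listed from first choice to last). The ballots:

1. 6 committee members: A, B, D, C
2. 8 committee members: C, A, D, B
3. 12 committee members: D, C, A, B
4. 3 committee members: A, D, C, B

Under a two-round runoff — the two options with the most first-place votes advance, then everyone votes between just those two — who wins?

Round 1 first-place votes: C 8, A 9, D 12, B 0.
D and A advance.
Runoff: D is preferred to A by 12 voters; A by 17.
A wins the runoff.

A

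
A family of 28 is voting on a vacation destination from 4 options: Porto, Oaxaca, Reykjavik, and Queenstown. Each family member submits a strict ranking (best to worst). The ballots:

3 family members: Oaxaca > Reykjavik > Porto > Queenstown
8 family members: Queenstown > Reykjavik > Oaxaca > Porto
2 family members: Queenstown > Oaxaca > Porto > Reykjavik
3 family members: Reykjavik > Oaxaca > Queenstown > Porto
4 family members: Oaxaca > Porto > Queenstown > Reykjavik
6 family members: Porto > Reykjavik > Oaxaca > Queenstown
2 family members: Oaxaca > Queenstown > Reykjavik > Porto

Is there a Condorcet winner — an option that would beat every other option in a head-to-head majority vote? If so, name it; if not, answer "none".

Checking pairwise contests:
Oaxaca beats Porto 22–6.
Reykjavik beats Oaxaca 17–11.
Queenstown beats Reykjavik 16–12.
Oaxaca beats Queenstown 18–10.
Every option loses at least one head-to-head, so there is no Condorcet winner.

none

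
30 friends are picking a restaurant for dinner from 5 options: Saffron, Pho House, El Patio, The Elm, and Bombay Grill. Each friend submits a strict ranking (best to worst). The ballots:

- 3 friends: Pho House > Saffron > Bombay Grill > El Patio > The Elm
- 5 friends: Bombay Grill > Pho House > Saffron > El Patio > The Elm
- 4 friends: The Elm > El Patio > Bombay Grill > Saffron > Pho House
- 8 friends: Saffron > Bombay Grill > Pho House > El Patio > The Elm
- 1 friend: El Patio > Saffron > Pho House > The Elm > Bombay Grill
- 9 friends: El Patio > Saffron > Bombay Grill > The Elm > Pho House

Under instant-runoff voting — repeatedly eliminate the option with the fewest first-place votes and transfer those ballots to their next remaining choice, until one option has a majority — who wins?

Round 1: Saffron 8, Pho House 3, El Patio 10, The Elm 4, Bombay Grill 5. Eliminate Pho House.
Round 2: Saffron 11, El Patio 10, The Elm 4, Bombay Grill 5. Eliminate The Elm.
Round 3: Saffron 11, El Patio 14, Bombay Grill 5. Eliminate Bombay Grill.
Round 4: Saffron 16, El Patio 14. Saffron has a majority.

Saffron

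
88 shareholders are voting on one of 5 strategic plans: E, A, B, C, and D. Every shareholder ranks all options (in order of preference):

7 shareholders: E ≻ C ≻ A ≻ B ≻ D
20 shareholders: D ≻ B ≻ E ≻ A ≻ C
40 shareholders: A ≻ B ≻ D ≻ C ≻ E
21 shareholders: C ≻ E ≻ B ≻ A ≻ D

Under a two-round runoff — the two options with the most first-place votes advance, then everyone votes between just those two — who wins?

Round 1 first-place votes: E 7, A 40, B 0, C 21, D 20.
A and C advance.
Runoff: A is preferred to C by 60 voters; C by 28.
A wins the runoff.

A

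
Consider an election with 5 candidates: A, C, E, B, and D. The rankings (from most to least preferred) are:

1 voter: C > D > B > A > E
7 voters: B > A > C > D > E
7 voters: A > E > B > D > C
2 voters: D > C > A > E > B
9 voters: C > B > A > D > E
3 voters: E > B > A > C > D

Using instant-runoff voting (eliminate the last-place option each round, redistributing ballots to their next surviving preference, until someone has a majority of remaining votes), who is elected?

B

Round 1: A 7, C 10, E 3, B 7, D 2. Eliminate D.
Round 2: A 7, C 12, E 3, B 7. Eliminate E.
Round 3: A 7, C 12, B 10. Eliminate A.
Round 4: C 12, B 17. B has a majority.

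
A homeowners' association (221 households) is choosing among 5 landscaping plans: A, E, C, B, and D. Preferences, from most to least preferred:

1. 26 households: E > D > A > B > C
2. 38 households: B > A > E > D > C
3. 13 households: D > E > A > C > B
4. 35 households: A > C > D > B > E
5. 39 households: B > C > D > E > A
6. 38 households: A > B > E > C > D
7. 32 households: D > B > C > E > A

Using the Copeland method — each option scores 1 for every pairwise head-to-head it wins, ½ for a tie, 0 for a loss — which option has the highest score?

A

A: beats E, C, B, and D → score 4.
E: beats C; loses to A, B, and D → score 1.
C: beats D; loses to A, E, and B → score 1.
B: beats E, C, and D; loses to A → score 3.
D: beats E; loses to A, C, and B → score 1.
A has the best pairwise record.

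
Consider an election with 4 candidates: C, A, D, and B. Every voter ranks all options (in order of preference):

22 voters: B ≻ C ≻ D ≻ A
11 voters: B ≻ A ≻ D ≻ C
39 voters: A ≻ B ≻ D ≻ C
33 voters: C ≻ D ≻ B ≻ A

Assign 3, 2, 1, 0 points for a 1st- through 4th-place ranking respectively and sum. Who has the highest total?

B

C: 22·2 + 11·0 + 39·0 + 33·3 = 143
A: 22·0 + 11·2 + 39·3 + 33·0 = 139
D: 22·1 + 11·1 + 39·1 + 33·2 = 138
B: 22·3 + 11·3 + 39·2 + 33·1 = 210
B has the highest Borda score (210).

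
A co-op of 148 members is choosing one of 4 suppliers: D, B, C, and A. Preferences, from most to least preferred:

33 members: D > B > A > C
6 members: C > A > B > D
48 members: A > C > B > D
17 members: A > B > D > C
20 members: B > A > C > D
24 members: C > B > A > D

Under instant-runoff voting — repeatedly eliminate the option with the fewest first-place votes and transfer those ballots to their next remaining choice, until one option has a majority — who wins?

Round 1: D 33, B 20, C 30, A 65. Eliminate B.
Round 2: D 33, C 30, A 85. A has a majority.

A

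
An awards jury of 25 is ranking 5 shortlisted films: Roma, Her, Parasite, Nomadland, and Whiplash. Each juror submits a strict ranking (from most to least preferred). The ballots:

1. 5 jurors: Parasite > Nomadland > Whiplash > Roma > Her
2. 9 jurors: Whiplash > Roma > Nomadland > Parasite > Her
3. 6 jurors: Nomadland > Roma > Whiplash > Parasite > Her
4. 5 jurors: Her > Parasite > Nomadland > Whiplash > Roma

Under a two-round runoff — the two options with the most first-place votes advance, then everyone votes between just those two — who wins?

Round 1 first-place votes: Roma 0, Her 5, Parasite 5, Nomadland 6, Whiplash 9.
Whiplash and Nomadland advance.
Runoff: Whiplash is preferred to Nomadland by 9 voters; Nomadland by 16.
Nomadland wins the runoff.

Nomadland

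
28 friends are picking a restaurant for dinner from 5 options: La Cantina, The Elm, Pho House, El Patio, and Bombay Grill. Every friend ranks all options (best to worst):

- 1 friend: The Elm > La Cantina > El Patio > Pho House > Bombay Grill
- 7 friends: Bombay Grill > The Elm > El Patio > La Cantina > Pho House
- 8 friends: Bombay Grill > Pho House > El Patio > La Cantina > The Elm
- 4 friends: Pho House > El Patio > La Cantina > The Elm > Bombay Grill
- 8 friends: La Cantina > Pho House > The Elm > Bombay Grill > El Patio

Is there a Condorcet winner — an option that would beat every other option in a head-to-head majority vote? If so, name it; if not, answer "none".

Bombay Grill vs La Cantina: 15–13 for Bombay Grill.
Bombay Grill vs The Elm: 15–13 for Bombay Grill.
Bombay Grill vs Pho House: 15–13 for Bombay Grill.
Bombay Grill vs El Patio: 23–5 for Bombay Grill.
Bombay Grill beats every other option head-to-head.

Bombay Grill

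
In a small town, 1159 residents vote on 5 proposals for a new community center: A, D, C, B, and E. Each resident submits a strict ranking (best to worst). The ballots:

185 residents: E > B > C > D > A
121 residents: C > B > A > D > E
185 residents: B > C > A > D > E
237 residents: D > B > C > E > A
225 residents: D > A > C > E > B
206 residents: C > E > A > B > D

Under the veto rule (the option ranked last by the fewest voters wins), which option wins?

Last-place votes: A 422, D 206, C 0, B 225, E 306.
C is ranked last by the fewest voters, so C wins.

C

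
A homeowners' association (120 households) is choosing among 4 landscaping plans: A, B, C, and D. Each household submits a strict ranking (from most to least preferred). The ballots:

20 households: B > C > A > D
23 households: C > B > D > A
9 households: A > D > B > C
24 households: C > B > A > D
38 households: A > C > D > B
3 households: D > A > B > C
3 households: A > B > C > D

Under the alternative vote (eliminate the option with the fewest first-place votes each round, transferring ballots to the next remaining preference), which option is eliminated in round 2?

Round 1: A 50, B 20, C 47, D 3. Eliminate D.
Round 2: A 53, B 20, C 47. Eliminate B.

B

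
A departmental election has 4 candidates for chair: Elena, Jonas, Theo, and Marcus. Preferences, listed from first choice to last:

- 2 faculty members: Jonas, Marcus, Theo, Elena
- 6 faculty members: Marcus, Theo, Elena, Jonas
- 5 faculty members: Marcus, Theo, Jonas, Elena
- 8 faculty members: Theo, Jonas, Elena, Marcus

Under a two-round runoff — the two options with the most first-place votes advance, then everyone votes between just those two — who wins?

Marcus

Round 1 first-place votes: Elena 0, Jonas 2, Theo 8, Marcus 11.
Marcus and Theo advance.
Runoff: Marcus is preferred to Theo by 13 voters; Theo by 8.
Marcus wins the runoff.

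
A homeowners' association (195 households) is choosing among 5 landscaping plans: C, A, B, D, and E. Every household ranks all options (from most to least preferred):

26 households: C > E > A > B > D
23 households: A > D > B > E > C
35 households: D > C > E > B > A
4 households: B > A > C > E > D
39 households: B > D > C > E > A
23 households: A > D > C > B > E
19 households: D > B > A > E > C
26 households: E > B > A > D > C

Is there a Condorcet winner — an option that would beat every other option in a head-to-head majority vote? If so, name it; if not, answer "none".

none

Checking pairwise contests:
B beats C 111–84.
C beats A 100–95.
D beats B 100–95.
A beats D 102–93.
C beats E 127–68.
Every option loses at least one head-to-head, so there is no Condorcet winner.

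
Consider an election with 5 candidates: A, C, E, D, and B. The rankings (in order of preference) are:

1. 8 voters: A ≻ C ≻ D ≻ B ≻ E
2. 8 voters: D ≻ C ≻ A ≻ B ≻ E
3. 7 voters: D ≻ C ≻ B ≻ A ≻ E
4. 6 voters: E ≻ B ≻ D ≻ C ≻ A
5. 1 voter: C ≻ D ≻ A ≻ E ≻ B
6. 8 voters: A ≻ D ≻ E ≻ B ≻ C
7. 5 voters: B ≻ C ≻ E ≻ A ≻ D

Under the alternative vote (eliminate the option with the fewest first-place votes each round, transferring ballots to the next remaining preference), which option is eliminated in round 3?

Round 1: A 16, C 1, E 6, D 15, B 5. Eliminate C.
Round 2: A 16, E 6, D 16, B 5. Eliminate B.
Round 3: A 16, E 11, D 16. Eliminate E.

E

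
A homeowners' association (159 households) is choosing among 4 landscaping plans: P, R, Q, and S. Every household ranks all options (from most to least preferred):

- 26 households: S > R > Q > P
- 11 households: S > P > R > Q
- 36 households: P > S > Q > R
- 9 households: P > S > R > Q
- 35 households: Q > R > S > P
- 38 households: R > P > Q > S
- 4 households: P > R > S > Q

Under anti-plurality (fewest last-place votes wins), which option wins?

Last-place votes: P 61, R 36, Q 24, S 38.
Q is ranked last by the fewest voters, so Q wins.

Q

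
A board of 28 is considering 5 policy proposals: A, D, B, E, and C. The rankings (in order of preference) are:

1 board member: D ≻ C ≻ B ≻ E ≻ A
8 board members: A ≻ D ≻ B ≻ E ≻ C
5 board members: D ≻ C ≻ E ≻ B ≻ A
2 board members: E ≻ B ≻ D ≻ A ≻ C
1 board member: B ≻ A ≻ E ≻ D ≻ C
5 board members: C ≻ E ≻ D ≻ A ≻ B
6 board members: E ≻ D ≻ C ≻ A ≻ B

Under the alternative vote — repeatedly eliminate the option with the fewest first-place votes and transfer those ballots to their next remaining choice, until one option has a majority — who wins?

Round 1: A 8, D 6, B 1, E 8, C 5. Eliminate B.
Round 2: A 9, D 6, E 8, C 5. Eliminate C.
Round 3: A 9, D 6, E 13. Eliminate D.
Round 4: A 9, E 19. E has a majority.

E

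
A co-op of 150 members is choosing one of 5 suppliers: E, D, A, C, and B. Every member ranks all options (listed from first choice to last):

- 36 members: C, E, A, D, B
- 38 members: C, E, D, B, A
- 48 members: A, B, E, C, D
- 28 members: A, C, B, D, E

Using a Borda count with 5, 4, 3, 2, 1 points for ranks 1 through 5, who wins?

E: 36·4 + 38·4 + 48·3 + 28·1 = 468
D: 36·2 + 38·3 + 48·1 + 28·2 = 290
A: 36·3 + 38·1 + 48·5 + 28·5 = 526
C: 36·5 + 38·5 + 48·2 + 28·4 = 578
B: 36·1 + 38·2 + 48·4 + 28·3 = 388
C has the highest Borda score (578).

C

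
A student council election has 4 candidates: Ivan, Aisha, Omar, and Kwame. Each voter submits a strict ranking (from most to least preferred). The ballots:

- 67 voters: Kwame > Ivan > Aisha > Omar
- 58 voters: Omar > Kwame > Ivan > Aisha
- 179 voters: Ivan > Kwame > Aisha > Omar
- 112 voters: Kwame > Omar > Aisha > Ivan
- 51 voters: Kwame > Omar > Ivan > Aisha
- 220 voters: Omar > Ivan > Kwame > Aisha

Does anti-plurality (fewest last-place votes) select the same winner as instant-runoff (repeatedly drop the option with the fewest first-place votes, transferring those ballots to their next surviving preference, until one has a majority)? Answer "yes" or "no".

Anti-plurality — last-place votes: Ivan 112, Aisha 329, Omar 246, Kwame 0. Winner: Kwame.
Instant-runoff — R1 Ivan 179, Aisha 0, Omar 278, Kwame 230 (Aisha out); R2 Ivan 179, Omar 278, Kwame 230 (Ivan out); R3 Omar 278, Kwame 409 (Kwame winner). Winner: Kwame.
The two methods agree.

yes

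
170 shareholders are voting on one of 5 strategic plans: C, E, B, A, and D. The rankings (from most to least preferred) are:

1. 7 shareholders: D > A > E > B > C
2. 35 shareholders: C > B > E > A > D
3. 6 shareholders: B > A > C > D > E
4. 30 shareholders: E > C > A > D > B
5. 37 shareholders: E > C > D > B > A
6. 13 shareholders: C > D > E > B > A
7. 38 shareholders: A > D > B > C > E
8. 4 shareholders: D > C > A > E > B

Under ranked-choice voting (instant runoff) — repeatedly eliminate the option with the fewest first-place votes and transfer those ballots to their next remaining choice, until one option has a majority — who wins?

Round 1: C 48, E 67, B 6, A 38, D 11. Eliminate B.
Round 2: C 48, E 67, A 44, D 11. Eliminate D.
Round 3: C 52, E 67, A 51. Eliminate A.
Round 4: C 96, E 74. C has a majority.

C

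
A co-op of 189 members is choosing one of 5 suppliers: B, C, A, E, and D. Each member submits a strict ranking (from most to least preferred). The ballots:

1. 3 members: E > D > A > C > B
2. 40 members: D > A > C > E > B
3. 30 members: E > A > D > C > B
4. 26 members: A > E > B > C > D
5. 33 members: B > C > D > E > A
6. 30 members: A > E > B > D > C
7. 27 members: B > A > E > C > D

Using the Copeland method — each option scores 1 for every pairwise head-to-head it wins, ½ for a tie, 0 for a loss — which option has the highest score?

B: beats C and D; loses to A and E → score 2.
C: loses to B, A, E, and D → score 0.
A: beats B, C, E, and D → score 4.
E: beats B, C, and D; loses to A → score 3.
D: beats C; loses to B, A, and E → score 1.
A has the best pairwise record.

A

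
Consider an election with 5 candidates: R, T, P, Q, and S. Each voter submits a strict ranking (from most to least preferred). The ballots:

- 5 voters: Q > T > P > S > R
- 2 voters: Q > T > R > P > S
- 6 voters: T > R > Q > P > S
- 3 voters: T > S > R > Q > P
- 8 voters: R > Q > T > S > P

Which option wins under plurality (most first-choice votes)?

T

First-place votes: R 8, T 9, P 0, Q 7, S 0.
T has the most first-place votes.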